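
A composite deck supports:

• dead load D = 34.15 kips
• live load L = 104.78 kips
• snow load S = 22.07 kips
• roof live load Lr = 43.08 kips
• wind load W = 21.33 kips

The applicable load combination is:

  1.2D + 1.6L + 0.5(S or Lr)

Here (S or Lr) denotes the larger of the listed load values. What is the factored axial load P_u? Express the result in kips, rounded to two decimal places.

230.17 kips

(S or Lr) → Lr = 43.08 kips.
1.2(34.15) + 1.6(104.78) + 0.5(43.08) = 40.98 + 167.65 + 21.54 = 230.17
P_u = 230.17 kips.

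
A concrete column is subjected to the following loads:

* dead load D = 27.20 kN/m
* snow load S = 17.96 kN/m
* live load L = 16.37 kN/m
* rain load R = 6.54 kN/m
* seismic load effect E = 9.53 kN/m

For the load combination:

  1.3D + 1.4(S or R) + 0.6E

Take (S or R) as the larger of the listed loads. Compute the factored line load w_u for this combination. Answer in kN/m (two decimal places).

66.22 kN/m

(S or R) → S = 17.96 kN/m.
1.3(27.20) + 1.4(17.96) + 0.6(9.53) = 35.36 + 25.14 + 5.72 = 66.22
w_u = 66.22 kN/m.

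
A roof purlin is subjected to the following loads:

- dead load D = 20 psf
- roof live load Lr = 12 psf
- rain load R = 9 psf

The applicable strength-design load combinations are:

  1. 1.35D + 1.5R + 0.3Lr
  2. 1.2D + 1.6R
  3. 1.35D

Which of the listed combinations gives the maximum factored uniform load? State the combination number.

Combination 1

1. 1.35(20) + 1.5(9) + 0.3(12) = 44.1
2. 1.2(20) + 1.6(9) = 38.4
3. 1.35(20) = 27.0
The largest value is 44.1 psf from combination 1.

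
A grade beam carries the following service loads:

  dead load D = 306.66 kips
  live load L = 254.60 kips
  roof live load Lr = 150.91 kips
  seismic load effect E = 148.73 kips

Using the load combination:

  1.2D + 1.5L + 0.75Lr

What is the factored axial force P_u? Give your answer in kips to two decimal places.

1.2(306.66) + 1.5(254.60) + 0.75(150.91) = 367.99 + 381.90 + 113.18 = 863.07
P_u = 863.07 kips.

863.07 kips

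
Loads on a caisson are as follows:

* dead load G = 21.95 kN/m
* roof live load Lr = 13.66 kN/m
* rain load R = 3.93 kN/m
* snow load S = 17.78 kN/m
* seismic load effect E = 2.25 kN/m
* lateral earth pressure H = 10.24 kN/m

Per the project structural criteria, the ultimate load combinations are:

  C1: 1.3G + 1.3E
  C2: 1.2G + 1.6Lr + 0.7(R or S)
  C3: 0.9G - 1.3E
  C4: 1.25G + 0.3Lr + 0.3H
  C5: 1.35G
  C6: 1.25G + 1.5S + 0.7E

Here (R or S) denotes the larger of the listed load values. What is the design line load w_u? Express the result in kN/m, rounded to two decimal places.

(R or S) → S = 17.78 kN/m.
C1: 1.3(21.95) + 1.3(2.25) = 31.46
C2: 1.2(21.95) + 1.6(13.66) + 0.7(17.78) = 60.64
C3: 0.9(21.95) - 1.3(2.25) = 16.83
C4: 1.25(21.95) + 0.3(13.66) + 0.3(10.24) = 34.61
C5: 1.35(21.95) = 29.63
C6: 1.25(21.95) + 1.5(17.78) + 0.7(2.25) = 55.68
Maximum is from combination 2.

60.64 kN/m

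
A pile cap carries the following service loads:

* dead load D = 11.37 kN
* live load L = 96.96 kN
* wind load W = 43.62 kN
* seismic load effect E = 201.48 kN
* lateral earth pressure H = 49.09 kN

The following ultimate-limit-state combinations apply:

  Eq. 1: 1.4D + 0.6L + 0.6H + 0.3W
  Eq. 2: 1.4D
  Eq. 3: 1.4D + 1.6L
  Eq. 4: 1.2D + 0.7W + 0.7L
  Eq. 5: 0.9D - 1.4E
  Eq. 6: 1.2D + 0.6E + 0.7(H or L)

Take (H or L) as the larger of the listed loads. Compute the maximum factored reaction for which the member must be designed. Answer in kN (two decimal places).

202.40 kN

(H or L) → L = 96.96 kN.
Eq. 1: 1.4(11.37) + 0.6(96.96) + 0.6(49.09) + 0.3(43.62) = 116.63
Eq. 2: 1.4(11.37) = 15.92
Eq. 3: 1.4(11.37) + 1.6(96.96) = 171.05
Eq. 4: 1.2(11.37) + 0.7(43.62) + 0.7(96.96) = 112.05
Eq. 5: 0.9(11.37) - 1.4(201.48) = 10.23 - 282.07 = -271.84
Eq. 6: 1.2(11.37) + 0.6(201.48) + 0.7(96.96) = 13.64 + 120.89 + 67.87 = 202.40
The controlling combination is 6, giving 202.40 kN.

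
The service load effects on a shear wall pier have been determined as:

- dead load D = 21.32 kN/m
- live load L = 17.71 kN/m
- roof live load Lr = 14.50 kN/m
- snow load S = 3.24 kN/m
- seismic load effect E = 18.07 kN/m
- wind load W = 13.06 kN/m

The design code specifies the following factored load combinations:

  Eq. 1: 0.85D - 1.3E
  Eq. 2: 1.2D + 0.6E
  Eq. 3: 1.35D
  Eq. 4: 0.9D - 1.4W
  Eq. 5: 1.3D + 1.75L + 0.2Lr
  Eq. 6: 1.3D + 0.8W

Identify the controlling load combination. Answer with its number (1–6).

Combination 5

Eq. 1: 0.85(21.32) - 1.3(18.07) = 18.12 - 23.49 = -5.37
Eq. 2: 1.2(21.32) + 0.6(18.07) = 36.43
Eq. 3: 1.35(21.32) = 28.78
Eq. 4: 0.9(21.32) - 1.4(13.06) = 0.90
Eq. 5: 1.3(21.32) + 1.75(17.71) + 0.2(14.50) = 27.72 + 30.99 + 2.90 = 61.61
Eq. 6: 1.3(21.32) + 0.8(13.06) = 38.16
The largest value is 61.61 kN/m from combination 5.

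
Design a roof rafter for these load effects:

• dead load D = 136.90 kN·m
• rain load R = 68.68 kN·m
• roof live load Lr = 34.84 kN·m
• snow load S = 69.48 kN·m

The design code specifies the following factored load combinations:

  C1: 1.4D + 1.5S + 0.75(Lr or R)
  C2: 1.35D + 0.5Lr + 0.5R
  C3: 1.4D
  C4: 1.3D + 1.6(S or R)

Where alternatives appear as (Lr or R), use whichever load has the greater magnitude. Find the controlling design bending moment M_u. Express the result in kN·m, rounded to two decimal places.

(Lr or R) → R = 68.68 kN·m; (S or R) → S = 69.48 kN·m.
C1: 1.4(136.90) + 1.5(69.48) + 0.75(68.68) = 191.66 + 104.22 + 51.51 = 347.39
C2: 1.35(136.90) + 0.5(34.84) + 0.5(68.68) = 184.82 + 17.42 + 34.34 = 236.58
C3: 1.4(136.90) = 191.66
C4: 1.3(136.90) + 1.6(69.48) = 177.97 + 111.17 = 289.14
The controlling combination is 1, giving 347.39 kN·m.

347.39 kN·m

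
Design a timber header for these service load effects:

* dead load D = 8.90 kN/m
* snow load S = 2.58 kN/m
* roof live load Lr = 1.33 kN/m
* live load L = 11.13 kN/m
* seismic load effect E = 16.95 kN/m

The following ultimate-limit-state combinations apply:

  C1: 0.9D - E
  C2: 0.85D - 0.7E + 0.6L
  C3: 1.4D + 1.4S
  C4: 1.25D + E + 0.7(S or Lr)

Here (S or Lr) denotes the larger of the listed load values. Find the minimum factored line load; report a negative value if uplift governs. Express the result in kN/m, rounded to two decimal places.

-8.94 kN/m

(S or Lr) → S = 2.58 kN/m.
C1: 0.9(8.90) - 1.0(16.95) = 8.01 - 16.95 = -8.94
C2: 0.85(8.90) - 0.7(16.95) + 0.6(11.13) = 7.57 - 11.87 + 6.68 = 2.38
C3: 1.4(8.90) + 1.4(2.58) = 12.46 + 3.61 = 16.07
C4: 1.25(8.90) + 1.0(16.95) + 0.7(2.58) = 29.88
Combination 1 gives the minimum: -8.94 kN/m.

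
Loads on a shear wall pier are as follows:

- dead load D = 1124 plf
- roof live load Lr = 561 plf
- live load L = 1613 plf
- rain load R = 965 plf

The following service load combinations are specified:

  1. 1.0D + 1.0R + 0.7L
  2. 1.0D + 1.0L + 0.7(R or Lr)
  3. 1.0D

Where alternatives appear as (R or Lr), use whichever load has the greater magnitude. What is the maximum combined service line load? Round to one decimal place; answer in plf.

3412.5 plf

(R or Lr) → R = 965 plf.
1. 1.0(1124) + 1.0(965) + 0.7(1613) = 3218.1
2. 1.0(1124) + 1.0(1613) + 0.7(965) = 3412.5
3. 1.0(1124) = 1124.0
Combination 2 governs: w = 3412.5 plf.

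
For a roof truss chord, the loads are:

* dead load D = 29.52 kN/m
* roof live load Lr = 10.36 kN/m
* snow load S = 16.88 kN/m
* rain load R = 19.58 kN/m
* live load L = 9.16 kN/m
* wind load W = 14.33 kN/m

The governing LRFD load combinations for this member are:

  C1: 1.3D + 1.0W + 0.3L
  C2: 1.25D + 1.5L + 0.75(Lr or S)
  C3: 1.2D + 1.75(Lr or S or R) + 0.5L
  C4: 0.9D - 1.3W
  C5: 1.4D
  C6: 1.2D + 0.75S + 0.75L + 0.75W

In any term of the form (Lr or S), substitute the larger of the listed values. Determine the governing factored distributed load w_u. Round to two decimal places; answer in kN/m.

(Lr or S) → S = 16.88 kN/m; (Lr or S or R) → R = 19.58 kN/m.
C1: 1.3(29.52) + 1.0(14.33) + 0.3(9.16) = 55.45
C2: 1.25(29.52) + 1.5(9.16) + 0.75(16.88) = 36.90 + 13.74 + 12.66 = 63.30
C3: 1.2(29.52) + 1.75(19.58) + 0.5(9.16) = 35.42 + 34.27 + 4.58 = 74.27
C4: 0.9(29.52) - 1.3(14.33) = 26.57 - 18.63 = 7.94
C5: 1.4(29.52) = 41.33
C6: 1.2(29.52) + 0.75(16.88) + 0.75(9.16) + 0.75(14.33) = 35.42 + 12.66 + 6.87 + 10.75 = 65.70
The controlling combination is 3, giving 74.27 kN/m.

74.27 kN/m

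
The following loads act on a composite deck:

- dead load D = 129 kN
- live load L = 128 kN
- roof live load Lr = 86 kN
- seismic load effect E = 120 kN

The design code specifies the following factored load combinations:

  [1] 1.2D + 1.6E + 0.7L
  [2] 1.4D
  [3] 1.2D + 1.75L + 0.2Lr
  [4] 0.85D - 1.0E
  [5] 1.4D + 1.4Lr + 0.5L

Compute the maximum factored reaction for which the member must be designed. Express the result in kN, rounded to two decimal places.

[1] 1.2(129) + 1.6(120) + 0.7(128) = 436.40
[2] 1.4(129) = 180.60
[3] 1.2(129) + 1.75(128) + 0.2(86) = 396.00
[4] 0.85(129) - 1.0(120) = -10.35
[5] 1.4(129) + 1.4(86) + 0.5(128) = 365.00
Maximum is from combination 1.

436.40 kN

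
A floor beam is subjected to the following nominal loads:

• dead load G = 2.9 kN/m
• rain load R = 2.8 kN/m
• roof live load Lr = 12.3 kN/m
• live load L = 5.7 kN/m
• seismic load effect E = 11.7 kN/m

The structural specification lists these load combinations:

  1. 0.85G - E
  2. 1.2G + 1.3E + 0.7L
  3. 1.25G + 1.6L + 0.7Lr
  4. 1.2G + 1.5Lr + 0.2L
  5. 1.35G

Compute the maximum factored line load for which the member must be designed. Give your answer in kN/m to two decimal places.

1. 0.85(2.9) - 1.0(11.7) = -9.24
2. 1.2(2.9) + 1.3(11.7) + 0.7(5.7) = 22.68
3. 1.25(2.9) + 1.6(5.7) + 0.7(12.3) = 21.36
4. 1.2(2.9) + 1.5(12.3) + 0.2(5.7) = 23.07
5. 1.35(2.9) = 3.92
The controlling combination is 4, giving 23.07 kN/m.

23.07 kN/m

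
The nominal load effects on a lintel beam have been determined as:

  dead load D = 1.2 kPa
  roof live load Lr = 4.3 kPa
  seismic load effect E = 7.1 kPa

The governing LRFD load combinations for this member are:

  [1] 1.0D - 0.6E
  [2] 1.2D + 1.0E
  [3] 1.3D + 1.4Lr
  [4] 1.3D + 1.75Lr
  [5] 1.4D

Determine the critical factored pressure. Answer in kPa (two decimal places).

9.09 kPa

[1] 1.0(1.2) - 0.6(7.1) = 1.20 - 4.26 = -3.06
[2] 1.2(1.2) + 1.0(7.1) = 1.44 + 7.10 = 8.54
[3] 1.3(1.2) + 1.4(4.3) = 1.56 + 6.02 = 7.58
[4] 1.3(1.2) + 1.75(4.3) = 1.56 + 7.53 = 9.09
[5] 1.4(1.2) = 1.68
Maximum is from combination 4.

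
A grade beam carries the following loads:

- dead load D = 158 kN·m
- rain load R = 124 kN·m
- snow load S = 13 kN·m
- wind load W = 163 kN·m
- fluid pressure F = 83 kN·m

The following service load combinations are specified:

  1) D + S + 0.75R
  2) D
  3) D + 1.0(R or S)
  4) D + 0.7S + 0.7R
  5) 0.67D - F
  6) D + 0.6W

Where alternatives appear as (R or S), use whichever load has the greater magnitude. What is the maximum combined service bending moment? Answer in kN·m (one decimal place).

282.0 kN·m

(R or S) → R = 124 kN·m.
1) 1.0(158) + 1.0(13) + 0.75(124) = 158.0 + 13.0 + 93.0 = 264.0
2) 1.0(158) = 158.0
3) 1.0(158) + 1.0(124) = 158.0 + 124.0 = 282.0
4) 1.0(158) + 0.7(13) + 0.7(124) = 158.0 + 9.1 + 86.8 = 253.9
5) 0.67(158) - 1.0(83) = 105.9 - 83.0 = 22.9
6) 1.0(158) + 0.6(163) = 158.0 + 97.8 = 255.8
Combination 3 governs: M = 282.0 kN·m.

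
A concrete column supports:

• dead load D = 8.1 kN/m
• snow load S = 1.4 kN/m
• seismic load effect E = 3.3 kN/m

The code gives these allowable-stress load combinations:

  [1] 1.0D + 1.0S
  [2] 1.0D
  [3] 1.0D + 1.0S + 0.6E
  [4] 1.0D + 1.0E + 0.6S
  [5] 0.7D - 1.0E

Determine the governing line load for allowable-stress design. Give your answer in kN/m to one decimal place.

[1] 1.0(8.1) + 1.0(1.4) = 8.1 + 1.4 = 9.5
[2] 1.0(8.1) = 8.1
[3] 1.0(8.1) + 1.0(1.4) + 0.6(3.3) = 8.1 + 1.4 + 2.0 = 11.5
[4] 1.0(8.1) + 1.0(3.3) + 0.6(1.4) = 8.1 + 3.3 + 0.8 = 12.2
[5] 0.7(8.1) - 1.0(3.3) = 5.7 - 3.3 = 2.4
The controlling combination is 4, giving 12.2 kN/m.

12.2 kN/m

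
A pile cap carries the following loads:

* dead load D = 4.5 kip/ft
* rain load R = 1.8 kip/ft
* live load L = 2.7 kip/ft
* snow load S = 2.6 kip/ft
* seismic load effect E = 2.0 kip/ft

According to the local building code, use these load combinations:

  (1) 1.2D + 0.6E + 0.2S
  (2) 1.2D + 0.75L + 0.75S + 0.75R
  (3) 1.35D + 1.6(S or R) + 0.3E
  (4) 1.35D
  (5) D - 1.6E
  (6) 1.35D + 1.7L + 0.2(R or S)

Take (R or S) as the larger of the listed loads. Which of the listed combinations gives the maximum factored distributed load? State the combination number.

Combination 6

(S or R) → S = 2.6 kip/ft; (R or S) → S = 2.6 kip/ft.
(1) 1.2(4.5) + 0.6(2.0) + 0.2(2.6) = 5.4 + 1.2 + 0.5 = 7.1
(2) 1.2(4.5) + 0.75(2.7) + 0.75(2.6) + 0.75(1.8) = 10.7
(3) 1.35(4.5) + 1.6(2.6) + 0.3(2.0) = 10.8
(4) 1.35(4.5) = 6.1
(5) 1.0(4.5) - 1.6(2.0) = 4.5 - 3.2 = 1.3
(6) 1.35(4.5) + 1.7(2.7) + 0.2(2.6) = 6.1 + 4.6 + 0.5 = 11.2
The largest value is 11.2 kip/ft from combination 6.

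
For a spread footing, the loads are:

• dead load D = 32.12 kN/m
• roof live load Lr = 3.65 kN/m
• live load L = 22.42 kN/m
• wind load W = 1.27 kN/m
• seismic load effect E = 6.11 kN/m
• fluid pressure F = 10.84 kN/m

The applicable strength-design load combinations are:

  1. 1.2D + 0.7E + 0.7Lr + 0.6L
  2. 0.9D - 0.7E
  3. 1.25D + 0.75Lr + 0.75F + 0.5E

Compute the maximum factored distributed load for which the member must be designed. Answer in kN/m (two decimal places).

1. 1.2(32.12) + 0.7(6.11) + 0.7(3.65) + 0.6(22.42) = 38.54 + 4.28 + 2.56 + 13.45 = 58.83
2. 0.9(32.12) - 0.7(6.11) = 28.91 - 4.28 = 24.63
3. 1.25(32.12) + 0.75(3.65) + 0.75(10.84) + 0.5(6.11) = 54.07
The controlling combination is 1, giving 58.83 kN/m.

58.83 kN/m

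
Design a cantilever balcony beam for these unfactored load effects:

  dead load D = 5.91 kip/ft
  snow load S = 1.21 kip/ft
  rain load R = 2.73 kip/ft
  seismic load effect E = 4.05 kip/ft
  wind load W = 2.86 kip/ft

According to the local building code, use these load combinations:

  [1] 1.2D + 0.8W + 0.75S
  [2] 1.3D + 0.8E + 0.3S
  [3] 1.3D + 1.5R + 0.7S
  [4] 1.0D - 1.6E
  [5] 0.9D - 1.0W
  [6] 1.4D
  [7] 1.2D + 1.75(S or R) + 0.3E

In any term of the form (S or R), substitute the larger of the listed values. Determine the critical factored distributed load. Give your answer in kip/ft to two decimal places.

13.08 kip/ft

(S or R) → R = 2.73 kip/ft.
[1] 1.2(5.91) + 0.8(2.86) + 0.75(1.21) = 7.09 + 2.29 + 0.91 = 10.29
[2] 1.3(5.91) + 0.8(4.05) + 0.3(1.21) = 11.29
[3] 1.3(5.91) + 1.5(2.73) + 0.7(1.21) = 7.68 + 4.10 + 0.85 = 12.63
[4] 1.0(5.91) - 1.6(4.05) = 5.91 - 6.48 = -0.57
[5] 0.9(5.91) - 1.0(2.86) = 5.32 - 2.86 = 2.46
[6] 1.4(5.91) = 8.27
[7] 1.2(5.91) + 1.75(2.73) + 0.3(4.05) = 13.08
The controlling combination is 7, giving 13.08 kip/ft.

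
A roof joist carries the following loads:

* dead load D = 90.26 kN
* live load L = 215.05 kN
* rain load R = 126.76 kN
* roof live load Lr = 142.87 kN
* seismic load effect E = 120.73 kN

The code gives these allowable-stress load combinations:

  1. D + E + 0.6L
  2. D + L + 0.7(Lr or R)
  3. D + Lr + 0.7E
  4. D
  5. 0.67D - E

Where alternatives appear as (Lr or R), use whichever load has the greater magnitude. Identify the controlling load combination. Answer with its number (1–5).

Combination 2

(Lr or R) → Lr = 142.87 kN.
1. 1.0(90.26) + 1.0(120.73) + 0.6(215.05) = 90.26 + 120.73 + 129.03 = 340.02
2. 1.0(90.26) + 1.0(215.05) + 0.7(142.87) = 90.26 + 215.05 + 100.01 = 405.32
3. 1.0(90.26) + 1.0(142.87) + 0.7(120.73) = 90.26 + 142.87 + 84.51 = 317.64
4. 1.0(90.26) = 90.26
5. 0.67(90.26) - 1.0(120.73) = 60.47 - 120.73 = -60.26
The largest value is 405.32 kN from combination 2.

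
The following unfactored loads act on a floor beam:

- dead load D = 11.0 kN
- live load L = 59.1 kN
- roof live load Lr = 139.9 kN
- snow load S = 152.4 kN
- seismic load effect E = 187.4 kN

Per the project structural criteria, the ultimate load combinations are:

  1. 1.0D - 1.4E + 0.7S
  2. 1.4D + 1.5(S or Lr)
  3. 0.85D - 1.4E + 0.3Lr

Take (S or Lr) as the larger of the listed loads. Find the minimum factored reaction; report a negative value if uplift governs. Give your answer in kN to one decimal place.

(S or Lr) → S = 152.4 kN.
1. 1.0(11.0) - 1.4(187.4) + 0.7(152.4) = 11.0 - 262.4 + 106.7 = -144.7
2. 1.4(11.0) + 1.5(152.4) = 15.4 + 228.6 = 244.0
3. 0.85(11.0) - 1.4(187.4) + 0.3(139.9) = 9.4 - 262.4 + 42.0 = -211.0
Combination 3 gives the minimum: -211.0 kN.

-211.0 kN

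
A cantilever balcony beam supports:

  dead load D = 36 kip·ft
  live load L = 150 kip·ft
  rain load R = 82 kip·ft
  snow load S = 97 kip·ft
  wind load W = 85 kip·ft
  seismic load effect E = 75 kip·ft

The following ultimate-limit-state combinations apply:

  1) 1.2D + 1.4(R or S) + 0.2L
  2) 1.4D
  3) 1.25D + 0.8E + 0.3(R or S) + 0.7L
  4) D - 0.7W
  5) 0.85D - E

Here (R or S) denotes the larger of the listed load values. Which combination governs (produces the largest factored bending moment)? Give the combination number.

(R or S) → S = 97 kip·ft.
1) 1.2(36) + 1.4(97) + 0.2(150) = 43.2 + 135.8 + 30.0 = 209.0
2) 1.4(36) = 50.4
3) 1.25(36) + 0.8(75) + 0.3(97) + 0.7(150) = 45.0 + 60.0 + 29.1 + 105.0 = 239.1
4) 1.0(36) - 0.7(85) = 36.0 - 59.5 = -23.5
5) 0.85(36) - 1.0(75) = 30.6 - 75.0 = -44.4
The largest value is 239.1 kip·ft from combination 3.

Combination 3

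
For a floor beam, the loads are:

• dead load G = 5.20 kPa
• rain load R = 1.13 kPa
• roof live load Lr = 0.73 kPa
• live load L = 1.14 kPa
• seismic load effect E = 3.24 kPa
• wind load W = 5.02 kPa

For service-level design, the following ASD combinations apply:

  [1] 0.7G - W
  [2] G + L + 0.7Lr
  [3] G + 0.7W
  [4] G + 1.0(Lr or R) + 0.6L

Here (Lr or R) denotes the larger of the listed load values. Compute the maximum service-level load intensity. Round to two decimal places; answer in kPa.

8.71 kPa

(Lr or R) → R = 1.13 kPa.
[1] 0.7(5.20) - 1.0(5.02) = 3.64 - 5.02 = -1.38
[2] 1.0(5.20) + 1.0(1.14) + 0.7(0.73) = 5.20 + 1.14 + 0.51 = 6.85
[3] 1.0(5.20) + 0.7(5.02) = 5.20 + 3.51 = 8.71
[4] 1.0(5.20) + 1.0(1.13) + 0.6(1.14) = 5.20 + 1.13 + 0.68 = 7.01
The controlling combination is 3, giving 8.71 kPa.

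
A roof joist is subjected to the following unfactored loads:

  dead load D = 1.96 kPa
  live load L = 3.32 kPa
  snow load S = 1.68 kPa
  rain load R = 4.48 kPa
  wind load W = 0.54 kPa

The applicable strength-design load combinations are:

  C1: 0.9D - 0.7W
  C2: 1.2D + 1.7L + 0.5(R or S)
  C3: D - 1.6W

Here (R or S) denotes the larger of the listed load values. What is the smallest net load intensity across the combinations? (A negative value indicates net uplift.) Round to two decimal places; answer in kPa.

(R or S) → R = 4.48 kPa.
C1: 0.9(1.96) - 0.7(0.54) = 1.39
C2: 1.2(1.96) + 1.7(3.32) + 0.5(4.48) = 10.24
C3: 1.0(1.96) - 1.6(0.54) = 1.96 - 0.86 = 1.10
Combination 3 gives the minimum: 1.10 kPa.

1.10 kPa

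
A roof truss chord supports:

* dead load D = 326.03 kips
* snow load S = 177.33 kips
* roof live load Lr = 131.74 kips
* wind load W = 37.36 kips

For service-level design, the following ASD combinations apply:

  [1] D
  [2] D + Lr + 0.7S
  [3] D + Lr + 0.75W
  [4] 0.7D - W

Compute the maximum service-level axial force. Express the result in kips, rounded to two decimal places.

[1] 1.0(326.03) = 326.03
[2] 1.0(326.03) + 1.0(131.74) + 0.7(177.33) = 326.03 + 131.74 + 124.13 = 581.90
[3] 1.0(326.03) + 1.0(131.74) + 0.75(37.36) = 326.03 + 131.74 + 28.02 = 485.79
[4] 0.7(326.03) - 1.0(37.36) = 228.22 - 37.36 = 190.86
The controlling combination is 2, giving 581.90 kips.

581.90 kips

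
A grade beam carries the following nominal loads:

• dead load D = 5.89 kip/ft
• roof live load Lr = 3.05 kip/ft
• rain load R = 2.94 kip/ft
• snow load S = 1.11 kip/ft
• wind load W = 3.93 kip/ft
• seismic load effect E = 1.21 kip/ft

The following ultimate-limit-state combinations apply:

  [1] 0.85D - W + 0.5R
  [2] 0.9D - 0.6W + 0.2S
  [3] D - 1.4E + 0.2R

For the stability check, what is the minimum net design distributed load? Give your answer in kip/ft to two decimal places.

2.55 kip/ft

[1] 0.85(5.89) - 1.0(3.93) + 0.5(2.94) = 5.01 - 3.93 + 1.47 = 2.55
[2] 0.9(5.89) - 0.6(3.93) + 0.2(1.11) = 3.17
[3] 1.0(5.89) - 1.4(1.21) + 0.2(2.94) = 4.78
Combination 1 gives the minimum: 2.55 kip/ft.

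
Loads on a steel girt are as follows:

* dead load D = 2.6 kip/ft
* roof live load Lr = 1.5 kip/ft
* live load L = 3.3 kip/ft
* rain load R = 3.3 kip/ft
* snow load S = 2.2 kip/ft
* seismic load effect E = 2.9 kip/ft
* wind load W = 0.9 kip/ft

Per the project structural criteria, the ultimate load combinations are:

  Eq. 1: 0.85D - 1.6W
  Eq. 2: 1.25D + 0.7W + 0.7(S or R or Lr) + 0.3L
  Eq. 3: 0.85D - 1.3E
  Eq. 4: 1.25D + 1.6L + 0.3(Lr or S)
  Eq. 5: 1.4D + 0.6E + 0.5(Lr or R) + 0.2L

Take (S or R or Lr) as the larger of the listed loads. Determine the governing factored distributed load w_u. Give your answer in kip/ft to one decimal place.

9.2 kip/ft

(S or R or Lr) → R = 3.3 kip/ft; (Lr or S) → S = 2.2 kip/ft; (Lr or R) → R = 3.3 kip/ft.
Eq. 1: 0.85(2.6) - 1.6(0.9) = 2.2 - 1.4 = 0.8
Eq. 2: 1.25(2.6) + 0.7(0.9) + 0.7(3.3) + 0.3(3.3) = 3.3 + 0.6 + 2.3 + 1.0 = 7.2
Eq. 3: 0.85(2.6) - 1.3(2.9) = 2.2 - 3.8 = -1.6
Eq. 4: 1.25(2.6) + 1.6(3.3) + 0.3(2.2) = 9.2
Eq. 5: 1.4(2.6) + 0.6(2.9) + 0.5(3.3) + 0.2(3.3) = 3.6 + 1.7 + 1.7 + 0.7 = 7.7
Combination 4 governs: w_u = 9.2 kip/ft.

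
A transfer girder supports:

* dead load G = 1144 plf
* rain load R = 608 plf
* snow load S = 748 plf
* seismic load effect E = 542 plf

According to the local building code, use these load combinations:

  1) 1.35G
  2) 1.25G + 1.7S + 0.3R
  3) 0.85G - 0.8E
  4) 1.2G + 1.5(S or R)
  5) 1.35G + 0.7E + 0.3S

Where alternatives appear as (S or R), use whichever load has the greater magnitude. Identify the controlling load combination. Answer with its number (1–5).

(S or R) → S = 748 plf.
1) 1.35(1144) = 1544.40
2) 1.25(1144) + 1.7(748) + 0.3(608) = 1430.00 + 1271.60 + 182.40 = 2884.00
3) 0.85(1144) - 0.8(542) = 972.40 - 433.60 = 538.80
4) 1.2(1144) + 1.5(748) = 1372.80 + 1122.00 = 2494.80
5) 1.35(1144) + 0.7(542) + 0.3(748) = 1544.40 + 379.40 + 224.40 = 2148.20
The largest value is 2884.00 plf from combination 2.

Combination 2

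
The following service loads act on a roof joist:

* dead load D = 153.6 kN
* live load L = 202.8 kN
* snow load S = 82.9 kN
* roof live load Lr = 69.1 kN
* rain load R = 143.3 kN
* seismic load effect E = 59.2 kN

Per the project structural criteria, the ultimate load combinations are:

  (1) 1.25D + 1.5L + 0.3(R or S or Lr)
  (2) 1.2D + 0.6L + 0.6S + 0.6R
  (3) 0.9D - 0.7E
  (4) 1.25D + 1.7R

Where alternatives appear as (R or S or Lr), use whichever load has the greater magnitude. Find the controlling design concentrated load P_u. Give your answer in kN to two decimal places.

539.19 kN

(R or S or Lr) → R = 143.3 kN.
(1) 1.25(153.6) + 1.5(202.8) + 0.3(143.3) = 192.00 + 304.20 + 42.99 = 539.19
(2) 1.2(153.6) + 0.6(202.8) + 0.6(82.9) + 0.6(143.3) = 184.32 + 121.68 + 49.74 + 85.98 = 441.72
(3) 0.9(153.6) - 0.7(59.2) = 138.24 - 41.44 = 96.80
(4) 1.25(153.6) + 1.7(143.3) = 192.00 + 243.61 = 435.61
Maximum is from combination 1.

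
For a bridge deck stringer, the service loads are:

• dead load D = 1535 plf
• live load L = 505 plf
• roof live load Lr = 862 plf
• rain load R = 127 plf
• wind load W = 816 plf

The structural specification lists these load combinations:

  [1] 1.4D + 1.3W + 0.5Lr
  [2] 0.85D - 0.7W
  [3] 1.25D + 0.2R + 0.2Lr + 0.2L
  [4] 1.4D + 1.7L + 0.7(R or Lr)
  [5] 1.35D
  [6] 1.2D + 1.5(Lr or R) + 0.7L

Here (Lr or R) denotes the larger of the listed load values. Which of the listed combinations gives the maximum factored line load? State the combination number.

Combination 1

(R or Lr) → Lr = 862 plf; (Lr or R) → Lr = 862 plf.
[1] 1.4(1535) + 1.3(816) + 0.5(862) = 2149.0 + 1060.8 + 431.0 = 3640.8
[2] 0.85(1535) - 0.7(816) = 1304.8 - 571.2 = 733.6
[3] 1.25(1535) + 0.2(127) + 0.2(862) + 0.2(505) = 1918.8 + 25.4 + 172.4 + 101.0 = 2217.6
[4] 1.4(1535) + 1.7(505) + 0.7(862) = 2149.0 + 858.5 + 603.4 = 3610.9
[5] 1.35(1535) = 2072.3
[6] 1.2(1535) + 1.5(862) + 0.7(505) = 1842.0 + 1293.0 + 353.5 = 3488.5
The largest value is 3640.8 plf from combination 1.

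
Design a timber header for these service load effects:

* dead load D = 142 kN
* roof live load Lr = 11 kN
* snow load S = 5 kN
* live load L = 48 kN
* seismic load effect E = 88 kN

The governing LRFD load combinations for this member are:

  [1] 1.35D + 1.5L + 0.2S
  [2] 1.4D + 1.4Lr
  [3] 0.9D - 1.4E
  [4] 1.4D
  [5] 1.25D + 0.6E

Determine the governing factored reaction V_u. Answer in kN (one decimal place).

[1] 1.35(142) + 1.5(48) + 0.2(5) = 191.7 + 72.0 + 1.0 = 264.7
[2] 1.4(142) + 1.4(11) = 198.8 + 15.4 = 214.2
[3] 0.9(142) - 1.4(88) = 127.8 - 123.2 = 4.6
[4] 1.4(142) = 198.8
[5] 1.25(142) + 0.6(88) = 177.5 + 52.8 = 230.3
Combination 1 governs: V_u = 264.7 kN.

264.7 kN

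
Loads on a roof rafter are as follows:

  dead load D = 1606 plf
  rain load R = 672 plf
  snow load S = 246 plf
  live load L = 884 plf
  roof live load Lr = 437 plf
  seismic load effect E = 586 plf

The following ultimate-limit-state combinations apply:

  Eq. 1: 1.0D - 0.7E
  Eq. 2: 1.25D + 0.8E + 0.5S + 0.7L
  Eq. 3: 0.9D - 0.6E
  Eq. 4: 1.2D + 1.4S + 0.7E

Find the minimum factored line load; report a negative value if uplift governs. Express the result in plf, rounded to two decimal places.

Eq. 1: 1.0(1606) - 0.7(586) = 1606.00 - 410.20 = 1195.80
Eq. 2: 1.25(1606) + 0.8(586) + 0.5(246) + 0.7(884) = 2007.50 + 468.80 + 123.00 + 618.80 = 3218.10
Eq. 3: 0.9(1606) - 0.6(586) = 1445.40 - 351.60 = 1093.80
Eq. 4: 1.2(1606) + 1.4(246) + 0.7(586) = 1927.20 + 344.40 + 410.20 = 2681.80
Combination 3 gives the minimum: 1093.80 plf.

1093.80 plf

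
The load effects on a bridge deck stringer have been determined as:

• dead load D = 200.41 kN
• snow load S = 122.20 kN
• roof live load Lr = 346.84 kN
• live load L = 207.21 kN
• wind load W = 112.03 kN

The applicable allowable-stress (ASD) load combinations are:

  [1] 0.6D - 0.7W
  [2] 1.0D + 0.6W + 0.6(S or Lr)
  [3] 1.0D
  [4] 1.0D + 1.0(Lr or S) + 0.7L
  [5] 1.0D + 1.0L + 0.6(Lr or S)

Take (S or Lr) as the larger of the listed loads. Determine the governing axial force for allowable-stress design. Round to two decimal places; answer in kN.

(S or Lr) → Lr = 346.84 kN; (Lr or S) → Lr = 346.84 kN.
[1] 0.6(200.41) - 0.7(112.03) = 120.25 - 78.42 = 41.83
[2] 1.0(200.41) + 0.6(112.03) + 0.6(346.84) = 200.41 + 67.22 + 208.10 = 475.73
[3] 1.0(200.41) = 200.41
[4] 1.0(200.41) + 1.0(346.84) + 0.7(207.21) = 200.41 + 346.84 + 145.05 = 692.30
[5] 1.0(200.41) + 1.0(207.21) + 0.6(346.84) = 200.41 + 207.21 + 208.10 = 615.72
The controlling combination is 4, giving 692.30 kN.

692.30 kN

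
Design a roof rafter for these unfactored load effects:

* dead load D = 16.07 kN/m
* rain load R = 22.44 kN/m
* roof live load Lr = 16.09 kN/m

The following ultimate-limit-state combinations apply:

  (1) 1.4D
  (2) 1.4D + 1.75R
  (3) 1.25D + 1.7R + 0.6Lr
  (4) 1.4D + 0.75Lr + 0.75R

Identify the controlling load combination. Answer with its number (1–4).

(1) 1.4(16.07) = 22.50
(2) 1.4(16.07) + 1.75(22.44) = 61.77
(3) 1.25(16.07) + 1.7(22.44) + 0.6(16.09) = 67.89
(4) 1.4(16.07) + 0.75(16.09) + 0.75(22.44) = 51.40
The largest value is 67.89 kN/m from combination 3.

Combination 3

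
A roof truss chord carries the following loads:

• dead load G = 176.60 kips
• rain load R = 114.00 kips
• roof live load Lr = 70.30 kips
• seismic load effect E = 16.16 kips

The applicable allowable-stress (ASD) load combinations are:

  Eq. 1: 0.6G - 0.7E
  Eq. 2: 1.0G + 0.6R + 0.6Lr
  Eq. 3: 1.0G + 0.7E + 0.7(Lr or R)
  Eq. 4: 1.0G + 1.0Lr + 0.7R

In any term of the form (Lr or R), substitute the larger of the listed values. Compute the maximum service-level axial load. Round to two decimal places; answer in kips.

(Lr or R) → R = 114.00 kips.
Eq. 1: 0.6(176.60) - 0.7(16.16) = 105.96 - 11.31 = 94.65
Eq. 2: 1.0(176.60) + 0.6(114.00) + 0.6(70.30) = 176.60 + 68.40 + 42.18 = 287.18
Eq. 3: 1.0(176.60) + 0.7(16.16) + 0.7(114.00) = 176.60 + 11.31 + 79.80 = 267.71
Eq. 4: 1.0(176.60) + 1.0(70.30) + 0.7(114.00) = 176.60 + 70.30 + 79.80 = 326.70
Combination 4 governs: P = 326.70 kips.

326.70 kips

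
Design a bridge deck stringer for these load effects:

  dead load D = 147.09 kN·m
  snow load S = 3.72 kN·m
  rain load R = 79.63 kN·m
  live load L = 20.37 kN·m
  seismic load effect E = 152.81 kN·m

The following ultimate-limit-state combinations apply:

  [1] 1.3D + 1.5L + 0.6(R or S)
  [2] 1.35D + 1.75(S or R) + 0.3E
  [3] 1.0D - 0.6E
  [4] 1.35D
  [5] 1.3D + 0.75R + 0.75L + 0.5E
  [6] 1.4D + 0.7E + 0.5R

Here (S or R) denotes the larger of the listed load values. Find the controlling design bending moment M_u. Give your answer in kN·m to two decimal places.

383.77 kN·m

(R or S) → R = 79.63 kN·m; (S or R) → R = 79.63 kN·m.
[1] 1.3(147.09) + 1.5(20.37) + 0.6(79.63) = 269.55
[2] 1.35(147.09) + 1.75(79.63) + 0.3(152.81) = 383.77
[3] 1.0(147.09) - 0.6(152.81) = 147.09 - 91.69 = 55.40
[4] 1.35(147.09) = 198.57
[5] 1.3(147.09) + 0.75(79.63) + 0.75(20.37) + 0.5(152.81) = 342.62
[6] 1.4(147.09) + 0.7(152.81) + 0.5(79.63) = 352.71
The controlling combination is 2, giving 383.77 kN·m.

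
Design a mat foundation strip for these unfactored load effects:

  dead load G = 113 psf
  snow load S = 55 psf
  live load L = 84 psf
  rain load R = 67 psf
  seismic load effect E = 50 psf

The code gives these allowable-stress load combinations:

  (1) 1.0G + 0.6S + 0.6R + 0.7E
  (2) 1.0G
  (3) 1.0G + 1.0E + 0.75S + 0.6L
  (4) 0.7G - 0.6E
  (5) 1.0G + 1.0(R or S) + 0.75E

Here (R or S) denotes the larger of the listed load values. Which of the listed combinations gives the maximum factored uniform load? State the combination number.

Combination 3

(R or S) → R = 67 psf.
(1) 1.0(113) + 0.6(55) + 0.6(67) + 0.7(50) = 113.0 + 33.0 + 40.2 + 35.0 = 221.2
(2) 1.0(113) = 113.0
(3) 1.0(113) + 1.0(50) + 0.75(55) + 0.6(84) = 113.0 + 50.0 + 41.3 + 50.4 = 254.7
(4) 0.7(113) - 0.6(50) = 79.1 - 30.0 = 49.1
(5) 1.0(113) + 1.0(67) + 0.75(50) = 113.0 + 67.0 + 37.5 = 217.5
The largest value is 254.7 psf from combination 3.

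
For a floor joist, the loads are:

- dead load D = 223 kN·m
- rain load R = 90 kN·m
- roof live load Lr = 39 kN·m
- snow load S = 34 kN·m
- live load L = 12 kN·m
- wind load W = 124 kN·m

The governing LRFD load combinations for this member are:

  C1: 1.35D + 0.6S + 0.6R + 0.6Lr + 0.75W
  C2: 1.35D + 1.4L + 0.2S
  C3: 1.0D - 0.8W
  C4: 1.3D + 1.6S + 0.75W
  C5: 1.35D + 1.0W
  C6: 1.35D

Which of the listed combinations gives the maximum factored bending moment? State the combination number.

C1: 1.35(223) + 0.6(34) + 0.6(90) + 0.6(39) + 0.75(124) = 301.05 + 20.40 + 54.00 + 23.40 + 93.00 = 491.85
C2: 1.35(223) + 1.4(12) + 0.2(34) = 301.05 + 16.80 + 6.80 = 324.65
C3: 1.0(223) - 0.8(124) = 223.00 - 99.20 = 123.80
C4: 1.3(223) + 1.6(34) + 0.75(124) = 289.90 + 54.40 + 93.00 = 437.30
C5: 1.35(223) + 1.0(124) = 301.05 + 124.00 = 425.05
C6: 1.35(223) = 301.05
The largest value is 491.85 kN·m from combination 1.

Combination 1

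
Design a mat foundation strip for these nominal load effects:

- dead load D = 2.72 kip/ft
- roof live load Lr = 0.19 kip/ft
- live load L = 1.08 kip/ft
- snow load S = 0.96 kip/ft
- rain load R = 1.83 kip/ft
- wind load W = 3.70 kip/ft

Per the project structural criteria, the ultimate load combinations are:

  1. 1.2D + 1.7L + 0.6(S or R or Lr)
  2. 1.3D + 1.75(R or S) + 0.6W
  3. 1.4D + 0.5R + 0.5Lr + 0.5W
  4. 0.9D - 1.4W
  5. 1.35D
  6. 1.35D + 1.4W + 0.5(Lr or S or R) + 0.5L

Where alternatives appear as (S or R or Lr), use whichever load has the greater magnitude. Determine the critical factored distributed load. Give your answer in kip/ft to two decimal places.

(S or R or Lr) → R = 1.83 kip/ft; (R or S) → R = 1.83 kip/ft; (Lr or S or R) → R = 1.83 kip/ft.
1. 1.2(2.72) + 1.7(1.08) + 0.6(1.83) = 3.26 + 1.84 + 1.10 = 6.20
2. 1.3(2.72) + 1.75(1.83) + 0.6(3.70) = 3.54 + 3.20 + 2.22 = 8.96
3. 1.4(2.72) + 0.5(1.83) + 0.5(0.19) + 0.5(3.70) = 6.67
4. 0.9(2.72) - 1.4(3.70) = 2.45 - 5.18 = -2.73
5. 1.35(2.72) = 3.67
6. 1.35(2.72) + 1.4(3.70) + 0.5(1.83) + 0.5(1.08) = 3.67 + 5.18 + 0.92 + 0.54 = 10.31
The controlling combination is 6, giving 10.31 kip/ft.

10.31 kip/ft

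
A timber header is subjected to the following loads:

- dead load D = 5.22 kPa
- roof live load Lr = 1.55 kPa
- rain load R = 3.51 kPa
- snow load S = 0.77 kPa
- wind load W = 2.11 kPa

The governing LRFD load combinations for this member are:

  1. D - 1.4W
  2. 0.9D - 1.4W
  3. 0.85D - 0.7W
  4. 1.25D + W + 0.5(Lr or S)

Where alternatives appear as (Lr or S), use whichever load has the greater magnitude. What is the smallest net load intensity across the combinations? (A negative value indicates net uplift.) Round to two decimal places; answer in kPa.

(Lr or S) → Lr = 1.55 kPa.
1. 1.0(5.22) - 1.4(2.11) = 2.27
2. 0.9(5.22) - 1.4(2.11) = 1.74
3. 0.85(5.22) - 0.7(2.11) = 2.96
4. 1.25(5.22) + 1.0(2.11) + 0.5(1.55) = 9.41
Combination 2 gives the minimum: 1.74 kPa.

1.74 kPa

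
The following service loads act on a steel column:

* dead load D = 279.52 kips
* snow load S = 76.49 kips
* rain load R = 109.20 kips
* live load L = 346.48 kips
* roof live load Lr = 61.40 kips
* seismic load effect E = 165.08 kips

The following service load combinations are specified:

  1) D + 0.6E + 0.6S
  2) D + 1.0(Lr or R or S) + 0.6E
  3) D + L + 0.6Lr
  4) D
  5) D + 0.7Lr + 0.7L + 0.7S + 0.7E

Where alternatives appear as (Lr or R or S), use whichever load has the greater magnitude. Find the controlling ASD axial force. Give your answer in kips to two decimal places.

(Lr or R or S) → R = 109.20 kips.
1) 1.0(279.52) + 0.6(165.08) + 0.6(76.49) = 424.46
2) 1.0(279.52) + 1.0(109.20) + 0.6(165.08) = 487.77
3) 1.0(279.52) + 1.0(346.48) + 0.6(61.40) = 662.84
4) 1.0(279.52) = 279.52
5) 1.0(279.52) + 0.7(61.40) + 0.7(346.48) + 0.7(76.49) + 0.7(165.08) = 734.14
The controlling combination is 5, giving 734.14 kips.

734.14 kips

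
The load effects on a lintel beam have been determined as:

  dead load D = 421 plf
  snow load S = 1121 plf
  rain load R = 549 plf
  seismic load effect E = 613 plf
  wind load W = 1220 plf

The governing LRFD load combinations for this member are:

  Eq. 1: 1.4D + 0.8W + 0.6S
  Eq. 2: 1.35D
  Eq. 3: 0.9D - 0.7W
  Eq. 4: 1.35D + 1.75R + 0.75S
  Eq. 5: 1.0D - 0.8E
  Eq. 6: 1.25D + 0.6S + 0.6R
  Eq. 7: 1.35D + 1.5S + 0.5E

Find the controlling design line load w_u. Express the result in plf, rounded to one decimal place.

2556.4 plf

Eq. 1: 1.4(421) + 0.8(1220) + 0.6(1121) = 2238.0
Eq. 2: 1.35(421) = 568.4
Eq. 3: 0.9(421) - 0.7(1220) = -475.1
Eq. 4: 1.35(421) + 1.75(549) + 0.75(1121) = 2369.9
Eq. 5: 1.0(421) - 0.8(613) = -69.4
Eq. 6: 1.25(421) + 0.6(1121) + 0.6(549) = 1528.3
Eq. 7: 1.35(421) + 1.5(1121) + 0.5(613) = 2556.4
Combination 7 governs: w_u = 2556.4 plf.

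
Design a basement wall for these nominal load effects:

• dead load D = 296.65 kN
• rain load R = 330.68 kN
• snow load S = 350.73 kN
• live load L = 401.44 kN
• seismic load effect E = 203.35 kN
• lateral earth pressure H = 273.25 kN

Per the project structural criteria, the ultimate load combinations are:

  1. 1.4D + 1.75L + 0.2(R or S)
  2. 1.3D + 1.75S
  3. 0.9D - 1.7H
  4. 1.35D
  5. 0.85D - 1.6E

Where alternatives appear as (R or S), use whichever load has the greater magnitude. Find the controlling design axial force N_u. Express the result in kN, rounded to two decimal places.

1187.98 kN

(R or S) → S = 350.73 kN.
1. 1.4(296.65) + 1.75(401.44) + 0.2(350.73) = 1187.98
2. 1.3(296.65) + 1.75(350.73) = 999.42
3. 0.9(296.65) - 1.7(273.25) = -197.54
4. 1.35(296.65) = 400.48
5. 0.85(296.65) - 1.6(203.35) = -73.21
Combination 1 governs: N_u = 1187.98 kN.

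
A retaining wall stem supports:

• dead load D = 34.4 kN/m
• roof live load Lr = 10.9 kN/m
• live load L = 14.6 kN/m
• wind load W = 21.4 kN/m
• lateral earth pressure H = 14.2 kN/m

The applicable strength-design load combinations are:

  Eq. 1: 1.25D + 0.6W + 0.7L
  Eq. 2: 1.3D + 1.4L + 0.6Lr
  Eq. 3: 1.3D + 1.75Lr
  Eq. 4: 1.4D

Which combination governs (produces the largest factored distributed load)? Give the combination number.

Eq. 1: 1.25(34.4) + 0.6(21.4) + 0.7(14.6) = 43.00 + 12.84 + 10.22 = 66.06
Eq. 2: 1.3(34.4) + 1.4(14.6) + 0.6(10.9) = 44.72 + 20.44 + 6.54 = 71.70
Eq. 3: 1.3(34.4) + 1.75(10.9) = 44.72 + 19.08 = 63.80
Eq. 4: 1.4(34.4) = 48.16
The largest value is 71.70 kN/m from combination 2.

Combination 2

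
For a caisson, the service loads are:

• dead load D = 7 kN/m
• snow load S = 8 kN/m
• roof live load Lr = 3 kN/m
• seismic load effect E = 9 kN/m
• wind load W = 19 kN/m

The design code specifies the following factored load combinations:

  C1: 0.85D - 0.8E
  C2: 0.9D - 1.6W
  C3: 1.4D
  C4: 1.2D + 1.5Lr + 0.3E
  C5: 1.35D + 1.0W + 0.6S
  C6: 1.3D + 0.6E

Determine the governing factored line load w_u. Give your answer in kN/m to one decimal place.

33.3 kN/m

C1: 0.85(7) - 0.8(9) = -1.3
C2: 0.9(7) - 1.6(19) = 6.3 - 30.4 = -24.1
C3: 1.4(7) = 9.8
C4: 1.2(7) + 1.5(3) + 0.3(9) = 8.4 + 4.5 + 2.7 = 15.6
C5: 1.35(7) + 1.0(19) + 0.6(8) = 9.5 + 19.0 + 4.8 = 33.3
C6: 1.3(7) + 0.6(9) = 9.1 + 5.4 = 14.5
The controlling combination is 5, giving 33.3 kN/m.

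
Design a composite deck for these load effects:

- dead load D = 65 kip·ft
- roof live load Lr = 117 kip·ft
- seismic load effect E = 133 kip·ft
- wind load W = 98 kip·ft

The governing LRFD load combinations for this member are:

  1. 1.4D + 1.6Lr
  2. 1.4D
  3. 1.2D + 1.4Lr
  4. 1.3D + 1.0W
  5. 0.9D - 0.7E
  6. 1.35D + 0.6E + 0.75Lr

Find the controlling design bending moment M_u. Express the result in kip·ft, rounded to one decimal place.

1. 1.4(65) + 1.6(117) = 278.2
2. 1.4(65) = 91.0
3. 1.2(65) + 1.4(117) = 241.8
4. 1.3(65) + 1.0(98) = 182.5
5. 0.9(65) - 0.7(133) = -34.6
6. 1.35(65) + 0.6(133) + 0.75(117) = 255.3
The controlling combination is 1, giving 278.2 kip·ft.

278.2 kip·ft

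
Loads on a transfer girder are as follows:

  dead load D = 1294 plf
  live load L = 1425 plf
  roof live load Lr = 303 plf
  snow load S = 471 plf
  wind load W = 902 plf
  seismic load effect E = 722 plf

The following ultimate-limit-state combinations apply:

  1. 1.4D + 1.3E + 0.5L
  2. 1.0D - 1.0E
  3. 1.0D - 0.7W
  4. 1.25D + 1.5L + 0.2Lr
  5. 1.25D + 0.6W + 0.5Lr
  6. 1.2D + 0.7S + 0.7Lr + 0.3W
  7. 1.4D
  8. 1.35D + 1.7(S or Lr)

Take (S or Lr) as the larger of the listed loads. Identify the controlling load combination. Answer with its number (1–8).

(S or Lr) → S = 471 plf.
1. 1.4(1294) + 1.3(722) + 0.5(1425) = 3462.70
2. 1.0(1294) - 1.0(722) = 572.00
3. 1.0(1294) - 0.7(902) = 662.60
4. 1.25(1294) + 1.5(1425) + 0.2(303) = 3815.60
5. 1.25(1294) + 0.6(902) + 0.5(303) = 2310.20
6. 1.2(1294) + 0.7(471) + 0.7(303) + 0.3(902) = 2365.20
7. 1.4(1294) = 1811.60
8. 1.35(1294) + 1.7(471) = 2547.60
The largest value is 3815.60 plf from combination 4.

Combination 4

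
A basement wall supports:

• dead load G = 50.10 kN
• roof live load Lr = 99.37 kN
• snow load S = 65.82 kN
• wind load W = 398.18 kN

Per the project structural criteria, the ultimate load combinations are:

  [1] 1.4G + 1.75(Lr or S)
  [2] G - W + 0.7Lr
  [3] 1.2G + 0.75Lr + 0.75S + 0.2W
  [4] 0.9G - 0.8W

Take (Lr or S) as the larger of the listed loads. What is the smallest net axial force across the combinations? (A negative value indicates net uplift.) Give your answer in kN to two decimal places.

-278.52 kN

(Lr or S) → Lr = 99.37 kN.
[1] 1.4(50.10) + 1.75(99.37) = 244.04
[2] 1.0(50.10) - 1.0(398.18) + 0.7(99.37) = -278.52
[3] 1.2(50.10) + 0.75(99.37) + 0.75(65.82) + 0.2(398.18) = 263.65
[4] 0.9(50.10) - 0.8(398.18) = -273.45
Combination 2 gives the minimum: -278.52 kN.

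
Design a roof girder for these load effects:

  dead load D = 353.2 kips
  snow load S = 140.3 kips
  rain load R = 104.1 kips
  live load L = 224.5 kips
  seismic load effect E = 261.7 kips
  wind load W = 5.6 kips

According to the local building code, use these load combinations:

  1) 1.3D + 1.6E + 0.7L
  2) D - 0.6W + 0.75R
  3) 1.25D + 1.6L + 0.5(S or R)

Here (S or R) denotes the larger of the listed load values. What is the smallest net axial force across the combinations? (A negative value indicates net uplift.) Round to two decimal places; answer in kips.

427.92 kips

(S or R) → S = 140.3 kips.
1) 1.3(353.2) + 1.6(261.7) + 0.7(224.5) = 1035.03
2) 1.0(353.2) - 0.6(5.6) + 0.75(104.1) = 427.92
3) 1.25(353.2) + 1.6(224.5) + 0.5(140.3) = 870.85
Combination 2 gives the minimum: 427.92 kips.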